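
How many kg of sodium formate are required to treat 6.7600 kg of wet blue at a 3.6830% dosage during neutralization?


Formula: Neutralizer = substrate * pct / 100
Substituting: Neutralizer = 6.7600 * 3.6830 / 100
Result: 0.2490 kg


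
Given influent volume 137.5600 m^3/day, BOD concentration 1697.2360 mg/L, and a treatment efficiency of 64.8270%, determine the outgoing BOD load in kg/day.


Load_in = volume * conc / 1000 = 137.5600 * 1697.2360 / 1000 = 233.4718 kg/day
Removed = Load_in * eff / 100 = 233.4718 * 64.8270 / 100 = 151.3528 kg/day
Load_out = Load_in - Removed = 233.4718 - 151.3528 = 82.1190 kg/day


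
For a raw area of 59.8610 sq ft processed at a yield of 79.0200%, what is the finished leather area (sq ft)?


Formula: finished = raw * yield / 100
Substituting: finished = 59.8610 * 79.0200 / 100
Result: 47.3022 sq ft


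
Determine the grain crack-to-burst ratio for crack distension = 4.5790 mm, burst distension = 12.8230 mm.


Formula: Ratio = crack / burst
Substituting: Ratio = 4.5790 / 12.8230
Result: 0.3571


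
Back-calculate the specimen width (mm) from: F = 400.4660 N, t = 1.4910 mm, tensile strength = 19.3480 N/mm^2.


Formula: w = F / (TS * t)
Substituting: w = 400.4660 / (19.3480 * 1.4910)
Result: 13.8820 mm


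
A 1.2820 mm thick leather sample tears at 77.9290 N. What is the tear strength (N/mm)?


Formula: Tear strength = force / thickness
Substituting: Tear strength = 77.9290 / 1.2820
Result: 60.7871 N/mm


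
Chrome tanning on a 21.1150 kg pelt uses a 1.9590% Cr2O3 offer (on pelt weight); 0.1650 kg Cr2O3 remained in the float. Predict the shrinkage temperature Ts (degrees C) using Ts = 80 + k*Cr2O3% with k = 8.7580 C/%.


Offered = pelt * offer_pct / 100 = 21.1150 * 1.9590 / 100 = 0.4136 kg
Uptake = offered - residual = 0.4136 - 0.1650 = 0.2486 kg
Cr2O3% on pelt = uptake / pelt * 100 = 0.2486 / 21.1150 * 100 = 1.1776 %
Ts = 80 + k * Cr2O3% = 80 + 8.7580 * 1.1776 = 90.3131 C


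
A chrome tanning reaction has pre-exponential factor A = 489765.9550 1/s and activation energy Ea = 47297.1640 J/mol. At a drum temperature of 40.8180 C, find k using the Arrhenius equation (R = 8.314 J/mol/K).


T_K = T_C + 273.15 = 40.8180 + 273.15 = 313.9680 K
exponent = -Ea / (R * T_K) = -47297.1640 / (8.314 * 313.9680) = -18.1192
k = A * exp(exponent) = 489765.9550 * exp(-18.1192) = 0.00662076 1/s


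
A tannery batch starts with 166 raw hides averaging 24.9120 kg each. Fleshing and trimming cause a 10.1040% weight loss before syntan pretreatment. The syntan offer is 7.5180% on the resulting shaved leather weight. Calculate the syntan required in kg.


Total_raw = N * avg_wt = 166 * 24.9120 = 4135.3920 kg
Substrate = Total_raw * (1 - loss/100) = 4135.3920 * (1 - 10.1040/100) = 3717.5520 kg
Syntan = Substrate * pct / 100 = 3717.5520 * 7.5180 / 100 = 279.4856 kg


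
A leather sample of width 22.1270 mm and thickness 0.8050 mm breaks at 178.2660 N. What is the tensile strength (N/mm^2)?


Formula: TS = force / (width * thickness)
Substituting: TS = 178.2660 / (22.1270 * 0.8050)
Result: 10.0081 N/mm^2


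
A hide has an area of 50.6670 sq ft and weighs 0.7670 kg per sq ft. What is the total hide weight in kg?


Formula: Weight = area * weight_per_sqft
Substituting: Weight = 50.6670 * 0.7670
Result: 38.8616 kg


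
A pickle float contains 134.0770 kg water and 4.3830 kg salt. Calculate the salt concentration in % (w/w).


Formula: Conc = salt / (water + salt) * 100
Substituting: Conc = 4.3830 / (134.0770 + 4.3830) * 100
Result: 3.1655 %


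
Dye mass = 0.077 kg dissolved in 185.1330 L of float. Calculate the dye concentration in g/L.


Formula: Conc = dye_mass(kg) / volume(L) * 1000
Substituting: Conc = 0.077 / 185.1330 * 1000
Result: 0.4159 g/L


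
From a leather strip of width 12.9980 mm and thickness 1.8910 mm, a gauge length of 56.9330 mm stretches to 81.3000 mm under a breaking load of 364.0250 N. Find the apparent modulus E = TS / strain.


TS = F / (w * t) = 364.0250 / (12.9980 * 1.8910) = 14.8103 N/mm^2
strain = (Lf - L0) / L0 = (81.3000 - 56.9330) / 56.9330 = 0.4280
E = TS / strain = 14.8103 / 0.4280 = 34.6039 N/mm^2


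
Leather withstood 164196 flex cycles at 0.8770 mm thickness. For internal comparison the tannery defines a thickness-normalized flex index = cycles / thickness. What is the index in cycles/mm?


Formula: Index = cycles / thickness
Substituting: Index = 164196 / 0.8770
Result: 187224.6294 cycles/mm


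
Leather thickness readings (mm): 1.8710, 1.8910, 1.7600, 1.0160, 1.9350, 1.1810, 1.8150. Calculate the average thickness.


Formula: Average = sum / n
Substituting: Average = 11.4690 / 7
Result: 1.6384 mm


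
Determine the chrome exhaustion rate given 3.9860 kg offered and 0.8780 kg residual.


Formula: Uptake = (offered - residual) / offered * 100
Substituting: Uptake = (3.9860 - 0.8780) / 3.9860 * 100
Result: 77.9729 %


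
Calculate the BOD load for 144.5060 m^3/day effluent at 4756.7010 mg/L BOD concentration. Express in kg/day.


Formula: BOD_load = volume * conc / 1000
Substituting: BOD_load = 144.5060 * 4756.7010 / 1000
Result: 687.3718 kg/day


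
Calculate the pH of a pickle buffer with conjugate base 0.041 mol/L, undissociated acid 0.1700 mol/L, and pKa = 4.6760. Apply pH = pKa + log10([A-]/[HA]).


ratio = [A-] / [HA] = 0.041 / 0.1700 = 0.2412
log10(ratio) = -0.6177
pH = pKa + log10(ratio) = 4.6760 - 0.6177 = 4.0583


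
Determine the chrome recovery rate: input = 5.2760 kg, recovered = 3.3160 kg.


Formula: Recovery = recovered / input * 100
Substituting: Recovery = 3.3160 / 5.2760 * 100
Result: 62.8506 %


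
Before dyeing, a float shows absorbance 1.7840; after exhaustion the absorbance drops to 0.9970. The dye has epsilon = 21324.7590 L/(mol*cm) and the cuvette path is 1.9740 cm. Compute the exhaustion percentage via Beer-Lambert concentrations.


c_initial = A_i / (epsilon * l) = 1.7840 / (21324.7590 * 1.9740) = 4.2380e-05 mol/L
c_final = A_f / (epsilon * l) = 0.9970 / (21324.7590 * 1.9740) = 2.3684e-05 mol/L
Exhaustion = (c_initial - c_final) / c_initial * 100 = (4.2380e-05 - 2.3684e-05) / 4.2380e-05 * 100 = 44.1143 %


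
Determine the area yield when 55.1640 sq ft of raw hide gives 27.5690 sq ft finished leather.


Formula: Yield = finished / raw * 100
Substituting: Yield = 27.5690 / 55.1640 * 100
Result: 49.9764 %


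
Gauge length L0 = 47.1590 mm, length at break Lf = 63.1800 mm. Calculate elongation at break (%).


Formula: Elongation = (Lf - L0) / L0 * 100
Substituting: Elongation = (63.1800 - 47.1590) / 47.1590 * 100
Result: 33.9723 %


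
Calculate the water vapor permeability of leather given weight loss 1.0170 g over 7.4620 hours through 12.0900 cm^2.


Formula: WVP = loss / (area * time)
Substituting: WVP = 1.0170 / (12.0900 * 7.4620)
Result: 0.011273 g/(cm^2*hr)


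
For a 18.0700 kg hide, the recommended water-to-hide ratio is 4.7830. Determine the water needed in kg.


Formula: Water = hide_weight * ratio
Substituting: Water = 18.0700 * 4.7830
Result: 86.4288 kg


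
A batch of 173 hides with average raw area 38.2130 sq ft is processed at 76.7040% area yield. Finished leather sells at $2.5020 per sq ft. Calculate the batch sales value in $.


Raw_total = N * avg_area = 173 * 38.2130 = 6610.8490 sq ft
Finished = Raw_total * yield / 100 = 6610.8490 * 76.7040 / 100 = 5070.7856 sq ft
Value = Finished * price = 5070.7856 * 2.5020 = 12687.1056 $


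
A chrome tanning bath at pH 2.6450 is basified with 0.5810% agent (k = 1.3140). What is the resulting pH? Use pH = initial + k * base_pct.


Formula: pH_final = pH_initial + k * base_pct
Substituting: pH_final = 2.6450 + 1.3140 * 0.5810
Result: 3.4084


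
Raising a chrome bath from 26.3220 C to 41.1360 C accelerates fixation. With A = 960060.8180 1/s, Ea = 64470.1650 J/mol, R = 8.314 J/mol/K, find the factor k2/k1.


T1 = 26.3220 + 273.15 = 299.4720 K; T2 = 41.1360 + 273.15 = 314.2860 K
k1 = A * exp(-Ea/(R*T1)) = 960060.8180 * exp(-64470.1650/(8.314*299.4720)) = 5.4557e-06 1/s
k2 = A * exp(-Ea/(R*T2)) = 960060.8180 * exp(-64470.1650/(8.314*314.2860)) = 1.8489e-05 1/s
k2/k1 = 1.8489e-05 / 5.4557e-06 = 3.3889


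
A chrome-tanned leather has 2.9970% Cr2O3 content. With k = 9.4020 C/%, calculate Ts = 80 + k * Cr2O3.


Formula: Ts = 80 + k * Cr2O3
Substituting: Ts = 80 + 9.4020 * 2.9970
Result: 108.1778 C


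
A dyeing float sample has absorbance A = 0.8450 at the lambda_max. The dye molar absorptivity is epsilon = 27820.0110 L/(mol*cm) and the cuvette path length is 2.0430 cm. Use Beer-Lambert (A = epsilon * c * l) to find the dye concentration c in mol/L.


Formula: c = A / (epsilon * l)
Substituting: c = 0.8450 / (27820.0110 * 2.0430)
Result: 1.4867e-05 mol/L


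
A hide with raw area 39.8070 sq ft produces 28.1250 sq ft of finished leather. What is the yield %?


Formula: Yield = finished / raw * 100
Substituting: Yield = 28.1250 / 39.8070 * 100
Result: 70.6534 %


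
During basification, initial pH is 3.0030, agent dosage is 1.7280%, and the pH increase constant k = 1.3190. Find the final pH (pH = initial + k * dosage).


Formula: pH_final = pH_initial + k * base_pct
Substituting: pH_final = 3.0030 + 1.3190 * 1.7280
Result: 5.2822


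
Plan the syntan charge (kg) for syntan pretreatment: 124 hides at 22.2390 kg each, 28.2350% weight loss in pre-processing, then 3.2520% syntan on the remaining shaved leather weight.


Total_raw = N * avg_wt = 124 * 22.2390 = 2757.6360 kg
Substrate = Total_raw * (1 - loss/100) = 2757.6360 * (1 - 28.2350/100) = 1979.0175 kg
Syntan = Substrate * pct / 100 = 1979.0175 * 3.2520 / 100 = 64.3576 kg


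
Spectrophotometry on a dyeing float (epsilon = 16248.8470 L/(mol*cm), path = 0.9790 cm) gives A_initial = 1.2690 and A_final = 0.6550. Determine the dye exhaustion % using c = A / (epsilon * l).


c_initial = A_i / (epsilon * l) = 1.2690 / (16248.8470 * 0.9790) = 7.9773e-05 mol/L
c_final = A_f / (epsilon * l) = 0.6550 / (16248.8470 * 0.9790) = 4.1175e-05 mol/L
Exhaustion = (c_initial - c_final) / c_initial * 100 = (7.9773e-05 - 4.1175e-05) / 7.9773e-05 * 100 = 48.3846 %


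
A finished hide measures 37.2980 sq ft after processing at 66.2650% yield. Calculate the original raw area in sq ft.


Formula: raw = finished * 100 / yield
Substituting: raw = 37.2980 * 100 / 66.2650
Result: 56.2861 sq ft


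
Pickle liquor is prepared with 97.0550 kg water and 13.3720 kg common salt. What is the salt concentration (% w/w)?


Formula: Conc = salt / (water + salt) * 100
Substituting: Conc = 13.3720 / (97.0550 + 13.3720) * 100
Result: 12.1094 %


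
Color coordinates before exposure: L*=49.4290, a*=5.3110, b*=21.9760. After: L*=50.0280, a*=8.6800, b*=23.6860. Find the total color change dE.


dL = 0.5990, da = 3.3690, db = 1.7100
dE = sqrt(0.5990^2 + 3.3690^2 + 1.7100^2) = 3.8253


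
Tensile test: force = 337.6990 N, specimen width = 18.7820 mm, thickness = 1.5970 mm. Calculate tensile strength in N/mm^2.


Formula: TS = force / (width * thickness)
Substituting: TS = 337.6990 / (18.7820 * 1.5970)
Result: 11.2586 N/mm^2


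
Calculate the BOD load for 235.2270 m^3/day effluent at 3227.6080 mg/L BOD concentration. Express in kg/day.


Formula: BOD_load = volume * conc / 1000
Substituting: BOD_load = 235.2270 * 3227.6080 / 1000
Result: 759.2205 kg/day


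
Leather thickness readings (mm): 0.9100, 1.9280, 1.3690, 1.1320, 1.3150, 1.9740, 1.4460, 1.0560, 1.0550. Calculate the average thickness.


Formula: Average = sum / n
Substituting: Average = 12.1850 / 9
Result: 1.3539 mm


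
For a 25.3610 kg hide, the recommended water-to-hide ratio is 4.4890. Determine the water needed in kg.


Formula: Water = hide_weight * ratio
Substituting: Water = 25.3610 * 4.4890
Result: 113.8455 kg


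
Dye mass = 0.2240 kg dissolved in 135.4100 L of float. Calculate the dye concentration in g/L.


Formula: Conc = dye_mass(kg) / volume(L) * 1000
Substituting: Conc = 0.2240 / 135.4100 * 1000
Result: 1.6542 g/L


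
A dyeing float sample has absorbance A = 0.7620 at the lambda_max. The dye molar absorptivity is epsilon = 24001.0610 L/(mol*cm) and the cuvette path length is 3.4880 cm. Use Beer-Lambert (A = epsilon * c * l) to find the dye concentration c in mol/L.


Formula: c = A / (epsilon * l)
Substituting: c = 0.7620 / (24001.0610 * 3.4880)
Result: 9.1022e-06 mol/L


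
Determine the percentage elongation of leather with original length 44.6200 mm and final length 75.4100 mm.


Formula: Elongation = (Lf - L0) / L0 * 100
Substituting: Elongation = (75.4100 - 44.6200) / 44.6200 * 100
Result: 69.0049 %


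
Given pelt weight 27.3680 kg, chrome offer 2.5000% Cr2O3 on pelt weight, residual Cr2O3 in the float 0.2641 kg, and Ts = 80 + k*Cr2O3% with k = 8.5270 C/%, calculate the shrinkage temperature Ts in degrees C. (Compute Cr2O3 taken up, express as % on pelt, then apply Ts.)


Offered = pelt * offer_pct / 100 = 27.3680 * 2.5000 / 100 = 0.6842 kg
Uptake = offered - residual = 0.6842 - 0.2641 = 0.4201 kg
Cr2O3% on pelt = uptake / pelt * 100 = 0.4201 / 27.3680 * 100 = 1.5350 %
Ts = 80 + k * Cr2O3% = 80 + 8.5270 * 1.5350 = 93.0890 C


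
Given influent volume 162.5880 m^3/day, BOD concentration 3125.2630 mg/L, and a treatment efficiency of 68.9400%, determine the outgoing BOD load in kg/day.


Load_in = volume * conc / 1000 = 162.5880 * 3125.2630 / 1000 = 508.1303 kg/day
Removed = Load_in * eff / 100 = 508.1303 * 68.9400 / 100 = 350.3050 kg/day
Load_out = Load_in - Removed = 508.1303 - 350.3050 = 157.8253 kg/day


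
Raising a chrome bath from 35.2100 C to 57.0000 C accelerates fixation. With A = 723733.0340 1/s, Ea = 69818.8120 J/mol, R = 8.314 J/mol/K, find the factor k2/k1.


T1 = 35.2100 + 273.15 = 308.3600 K; T2 = 57.0000 + 273.15 = 330.1500 K
k1 = A * exp(-Ea/(R*T1)) = 723733.0340 * exp(-69818.8120/(8.314*308.3600)) = 1.0769e-06 1/s
k2 = A * exp(-Ea/(R*T2)) = 723733.0340 * exp(-69818.8120/(8.314*330.1500)) = 6.4984e-06 1/s
k2/k1 = 6.4984e-06 / 1.0769e-06 = 6.0341


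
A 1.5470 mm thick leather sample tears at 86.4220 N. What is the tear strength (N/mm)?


Formula: Tear strength = force / thickness
Substituting: Tear strength = 86.4220 / 1.5470
Result: 55.8643 N/mm


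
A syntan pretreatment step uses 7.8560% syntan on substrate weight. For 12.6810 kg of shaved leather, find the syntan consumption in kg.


Formula: Syntan = substrate * pct / 100
Substituting: Syntan = 12.6810 * 7.8560 / 100
Result: 0.9962 kg


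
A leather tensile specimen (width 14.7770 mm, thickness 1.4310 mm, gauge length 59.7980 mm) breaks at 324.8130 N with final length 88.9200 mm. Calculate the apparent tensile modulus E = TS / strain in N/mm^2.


TS = F / (w * t) = 324.8130 / (14.7770 * 1.4310) = 15.3606 N/mm^2
strain = (Lf - L0) / L0 = (88.9200 - 59.7980) / 59.7980 = 0.4870
E = TS / strain = 15.3606 / 0.4870 = 31.5408 N/mm^2


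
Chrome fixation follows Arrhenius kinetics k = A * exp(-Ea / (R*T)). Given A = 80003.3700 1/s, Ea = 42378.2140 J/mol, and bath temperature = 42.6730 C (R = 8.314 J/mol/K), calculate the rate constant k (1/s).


T_K = T_C + 273.15 = 42.6730 + 273.15 = 315.8230 K
exponent = -Ea / (R * T_K) = -42378.2140 / (8.314 * 315.8230) = -16.1395
k = A * exp(exponent) = 80003.3700 * exp(-16.1395) = 0.00783126 1/s


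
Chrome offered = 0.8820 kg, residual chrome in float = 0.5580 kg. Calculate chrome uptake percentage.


Formula: Uptake = (offered - residual) / offered * 100
Substituting: Uptake = (0.8820 - 0.5580) / 0.8820 * 100
Result: 36.7347 %


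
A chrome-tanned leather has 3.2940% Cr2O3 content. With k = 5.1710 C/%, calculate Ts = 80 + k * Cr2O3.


Formula: Ts = 80 + k * Cr2O3
Substituting: Ts = 80 + 5.1710 * 3.2940
Result: 97.0333 C


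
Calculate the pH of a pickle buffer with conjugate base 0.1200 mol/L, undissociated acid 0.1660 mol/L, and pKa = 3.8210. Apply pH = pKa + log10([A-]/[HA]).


ratio = [A-] / [HA] = 0.1200 / 0.1660 = 0.7229
log10(ratio) = -0.1409
pH = pKa + log10(ratio) = 3.8210 - 0.1409 = 3.6801


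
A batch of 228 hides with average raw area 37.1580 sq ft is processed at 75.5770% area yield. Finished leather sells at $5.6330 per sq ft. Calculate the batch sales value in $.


Raw_total = N * avg_area = 228 * 37.1580 = 8472.0240 sq ft
Finished = Raw_total * yield / 100 = 8472.0240 * 75.5770 / 100 = 6402.9016 sq ft
Value = Finished * price = 6402.9016 * 5.6330 = 36067.5446 $


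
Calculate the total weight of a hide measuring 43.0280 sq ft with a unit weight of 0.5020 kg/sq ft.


Formula: Weight = area * weight_per_sqft
Substituting: Weight = 43.0280 * 0.5020
Result: 21.6001 kg


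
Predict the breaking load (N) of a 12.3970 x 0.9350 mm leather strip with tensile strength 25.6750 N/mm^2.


Formula: F = TS * w * t
Substituting: F = 25.6750 * 12.3970 * 0.9350
Result: 297.6039 N


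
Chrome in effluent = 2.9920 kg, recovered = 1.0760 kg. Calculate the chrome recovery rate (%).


Formula: Recovery = recovered / input * 100
Substituting: Recovery = 1.0760 / 2.9920 * 100
Result: 35.9626 %


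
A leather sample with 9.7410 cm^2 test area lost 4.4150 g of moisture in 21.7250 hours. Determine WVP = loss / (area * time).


Formula: WVP = loss / (area * time)
Substituting: WVP = 4.4150 / (9.7410 * 21.7250)
Result: 0.0208625 g/(cm^2*hr)


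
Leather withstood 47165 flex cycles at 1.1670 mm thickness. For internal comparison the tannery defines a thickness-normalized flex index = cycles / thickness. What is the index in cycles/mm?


Formula: Index = cycles / thickness
Substituting: Index = 47165 / 1.1670
Result: 40415.5955 cycles/mm


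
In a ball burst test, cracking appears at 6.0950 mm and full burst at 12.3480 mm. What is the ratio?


Formula: Ratio = crack / burst
Substituting: Ratio = 6.0950 / 12.3480
Result: 0.4936


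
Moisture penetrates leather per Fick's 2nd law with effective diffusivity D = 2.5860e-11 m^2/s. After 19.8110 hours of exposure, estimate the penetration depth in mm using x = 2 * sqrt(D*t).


t = 19.8110 hr * 3600 = 71319.6000 s
D * t = 2.5860e-11 * 71319.6000 = 1.8443e-06
x = 2 * sqrt(D*t) = 2 * sqrt(1.8443e-06) = 0.00271612 m = 2.7161 mm


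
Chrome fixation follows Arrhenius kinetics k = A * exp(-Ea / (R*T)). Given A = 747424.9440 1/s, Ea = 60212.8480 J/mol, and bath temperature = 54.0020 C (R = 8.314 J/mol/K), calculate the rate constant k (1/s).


T_K = T_C + 273.15 = 54.0020 + 273.15 = 327.1520 K
exponent = -Ea / (R * T_K) = -60212.8480 / (8.314 * 327.1520) = -22.1376
k = A * exp(exponent) = 747424.9440 * exp(-22.1376) = 1.8170e-04 1/s


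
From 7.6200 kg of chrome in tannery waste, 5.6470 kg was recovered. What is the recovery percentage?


Formula: Recovery = recovered / input * 100
Substituting: Recovery = 5.6470 / 7.6200 * 100
Result: 74.1076 %


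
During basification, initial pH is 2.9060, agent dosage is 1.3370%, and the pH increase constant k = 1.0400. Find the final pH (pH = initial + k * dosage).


Formula: pH_final = pH_initial + k * base_pct
Substituting: pH_final = 2.9060 + 1.0400 * 1.3370
Result: 4.2965


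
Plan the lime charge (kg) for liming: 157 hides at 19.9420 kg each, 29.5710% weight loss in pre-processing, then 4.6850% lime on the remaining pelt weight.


Total_raw = N * avg_wt = 157 * 19.9420 = 3130.8940 kg
Substrate = Total_raw * (1 - loss/100) = 3130.8940 * (1 - 29.5710/100) = 2205.0573 kg
Lime = Substrate * pct / 100 = 2205.0573 * 4.6850 / 100 = 103.3069 kg


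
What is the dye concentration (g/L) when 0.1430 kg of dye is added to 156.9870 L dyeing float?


Formula: Conc = dye_mass(kg) / volume(L) * 1000
Substituting: Conc = 0.1430 / 156.9870 * 1000
Result: 0.9109 g/L


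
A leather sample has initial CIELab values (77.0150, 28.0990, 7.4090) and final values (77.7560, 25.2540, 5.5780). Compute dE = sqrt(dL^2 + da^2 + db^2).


dL = 0.7410, da = -2.8450, db = -1.8310
dE = sqrt(0.7410^2 + (-2.8450)^2 + (-1.8310)^2) = 3.4635


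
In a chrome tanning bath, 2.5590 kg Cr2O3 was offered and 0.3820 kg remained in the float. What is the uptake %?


Formula: Uptake = (offered - residual) / offered * 100
Substituting: Uptake = (2.5590 - 0.3820) / 2.5590 * 100
Result: 85.0723 %


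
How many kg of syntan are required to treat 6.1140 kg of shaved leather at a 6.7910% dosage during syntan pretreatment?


Formula: Syntan = substrate * pct / 100
Substituting: Syntan = 6.1140 * 6.7910 / 100
Result: 0.4152 kg


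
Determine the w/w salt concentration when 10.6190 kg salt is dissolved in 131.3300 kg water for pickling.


Formula: Conc = salt / (water + salt) * 100
Substituting: Conc = 10.6190 / (131.3300 + 10.6190) * 100
Result: 7.4809 %


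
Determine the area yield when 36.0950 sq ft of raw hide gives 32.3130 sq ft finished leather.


Formula: Yield = finished / raw * 100
Substituting: Yield = 32.3130 / 36.0950 * 100
Result: 89.5221 %


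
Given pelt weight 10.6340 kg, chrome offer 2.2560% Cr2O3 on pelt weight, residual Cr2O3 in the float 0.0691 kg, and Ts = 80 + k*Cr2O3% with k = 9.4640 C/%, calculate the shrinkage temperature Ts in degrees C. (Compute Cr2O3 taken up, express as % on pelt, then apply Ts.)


Offered = pelt * offer_pct / 100 = 10.6340 * 2.2560 / 100 = 0.2399 kg
Uptake = offered - residual = 0.2399 - 0.0691 = 0.1708 kg
Cr2O3% on pelt = uptake / pelt * 100 = 0.1708 / 10.6340 * 100 = 1.6062 %
Ts = 80 + k * Cr2O3% = 80 + 9.4640 * 1.6062 = 95.2011 C


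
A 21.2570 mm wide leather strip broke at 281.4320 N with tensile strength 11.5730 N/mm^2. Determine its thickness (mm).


Formula: t = F / (TS * w)
Substituting: t = 281.4320 / (11.5730 * 21.2570)
Result: 1.1440 mm


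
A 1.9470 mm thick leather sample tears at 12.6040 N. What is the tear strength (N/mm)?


Formula: Tear strength = force / thickness
Substituting: Tear strength = 12.6040 / 1.9470
Result: 6.4735 N/mm


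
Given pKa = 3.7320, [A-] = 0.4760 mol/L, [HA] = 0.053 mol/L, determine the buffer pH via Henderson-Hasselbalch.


ratio = [A-] / [HA] = 0.4760 / 0.053 = 8.9811
log10(ratio) = 0.9533
pH = pKa + log10(ratio) = 3.7320 + 0.9533 = 4.6853


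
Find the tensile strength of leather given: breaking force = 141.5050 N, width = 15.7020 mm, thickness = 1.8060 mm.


Formula: TS = force / (width * thickness)
Substituting: TS = 141.5050 / (15.7020 * 1.8060)
Result: 4.9900 N/mm^2


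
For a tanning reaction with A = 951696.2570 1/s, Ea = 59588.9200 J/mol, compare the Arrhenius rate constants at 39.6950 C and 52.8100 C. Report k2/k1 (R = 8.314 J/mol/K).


T1 = 39.6950 + 273.15 = 312.8450 K; T2 = 52.8100 + 273.15 = 325.9600 K
k1 = A * exp(-Ea/(R*T1)) = 951696.2570 * exp(-59588.9200/(8.314*312.8450)) = 1.0685e-04 1/s
k2 = A * exp(-Ea/(R*T2)) = 951696.2570 * exp(-59588.9200/(8.314*325.9600)) = 2.6860e-04 1/s
k2/k1 = 2.6860e-04 / 1.0685e-04 = 2.5138


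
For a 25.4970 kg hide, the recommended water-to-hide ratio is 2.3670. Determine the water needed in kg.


Formula: Water = hide_weight * ratio
Substituting: Water = 25.4970 * 2.3670
Result: 60.3514 kg


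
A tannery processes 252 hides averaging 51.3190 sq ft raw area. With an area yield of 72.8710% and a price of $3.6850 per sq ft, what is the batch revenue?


Raw_total = N * avg_area = 252 * 51.3190 = 12932.3880 sq ft
Finished = Raw_total * yield / 100 = 12932.3880 * 72.8710 / 100 = 9423.9605 sq ft
Value = Finished * price = 9423.9605 * 3.6850 = 34727.2943 $


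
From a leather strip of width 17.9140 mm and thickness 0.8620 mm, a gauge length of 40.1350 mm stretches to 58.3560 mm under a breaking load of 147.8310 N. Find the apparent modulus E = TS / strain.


TS = F / (w * t) = 147.8310 / (17.9140 * 0.8620) = 9.5734 N/mm^2
strain = (Lf - L0) / L0 = (58.3560 - 40.1350) / 40.1350 = 0.4540
E = TS / strain = 9.5734 / 0.4540 = 21.0871 N/mm^2


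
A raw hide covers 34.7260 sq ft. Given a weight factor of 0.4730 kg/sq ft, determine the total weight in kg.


Formula: Weight = area * weight_per_sqft
Substituting: Weight = 34.7260 * 0.4730
Result: 16.4254 kg


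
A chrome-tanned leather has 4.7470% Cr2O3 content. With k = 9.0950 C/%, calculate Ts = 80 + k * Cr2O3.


Formula: Ts = 80 + k * Cr2O3
Substituting: Ts = 80 + 9.0950 * 4.7470
Result: 123.1740 C


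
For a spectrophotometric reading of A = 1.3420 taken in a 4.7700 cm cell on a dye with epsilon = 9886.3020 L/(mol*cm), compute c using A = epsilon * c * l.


Formula: c = A / (epsilon * l)
Substituting: c = 1.3420 / (9886.3020 * 4.7700)
Result: 2.8458e-05 mol/L


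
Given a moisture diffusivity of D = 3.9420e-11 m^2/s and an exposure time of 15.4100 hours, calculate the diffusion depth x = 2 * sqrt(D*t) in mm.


t = 15.4100 hr * 3600 = 55476.0000 s
D * t = 3.9420e-11 * 55476.0000 = 2.1869e-06
x = 2 * sqrt(D*t) = 2 * sqrt(2.1869e-06) = 0.00295761 m = 2.9576 mm


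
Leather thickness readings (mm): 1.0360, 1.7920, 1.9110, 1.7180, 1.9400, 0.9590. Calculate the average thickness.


Formula: Average = sum / n
Substituting: Average = 9.3560 / 6
Result: 1.5593 mm


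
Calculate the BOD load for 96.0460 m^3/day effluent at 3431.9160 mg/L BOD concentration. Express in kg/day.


Formula: BOD_load = volume * conc / 1000
Substituting: BOD_load = 96.0460 * 3431.9160 / 1000
Result: 329.6218 kg/day


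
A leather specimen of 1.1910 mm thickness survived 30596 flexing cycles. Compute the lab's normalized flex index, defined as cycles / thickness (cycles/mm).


Formula: Index = cycles / thickness
Substituting: Index = 30596 / 1.1910
Result: 25689.3367 cycles/mm


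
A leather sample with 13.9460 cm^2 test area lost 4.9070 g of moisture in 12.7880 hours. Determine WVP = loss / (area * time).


Formula: WVP = loss / (area * time)
Substituting: WVP = 4.9070 / (13.9460 * 12.7880)
Result: 0.0275146 g/(cm^2*hr)


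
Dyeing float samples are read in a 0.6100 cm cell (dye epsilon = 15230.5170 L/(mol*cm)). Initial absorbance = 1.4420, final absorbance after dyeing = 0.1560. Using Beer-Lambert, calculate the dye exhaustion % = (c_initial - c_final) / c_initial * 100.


c_initial = A_i / (epsilon * l) = 1.4420 / (15230.5170 * 0.6100) = 1.5521e-04 mol/L
c_final = A_f / (epsilon * l) = 0.1560 / (15230.5170 * 0.6100) = 1.6791e-05 mol/L
Exhaustion = (c_initial - c_final) / c_initial * 100 = (1.5521e-04 - 1.6791e-05) / 1.5521e-04 * 100 = 89.1817 %


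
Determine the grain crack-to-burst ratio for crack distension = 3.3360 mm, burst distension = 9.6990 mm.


Formula: Ratio = crack / burst
Substituting: Ratio = 3.3360 / 9.6990
Result: 0.3440


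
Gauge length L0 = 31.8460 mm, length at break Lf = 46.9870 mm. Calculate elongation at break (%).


Formula: Elongation = (Lf - L0) / L0 * 100
Substituting: Elongation = (46.9870 - 31.8460) / 31.8460 * 100
Result: 47.5444 %


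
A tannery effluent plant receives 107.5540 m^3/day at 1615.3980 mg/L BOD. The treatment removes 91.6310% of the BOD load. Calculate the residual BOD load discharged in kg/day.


Load_in = volume * conc / 1000 = 107.5540 * 1615.3980 / 1000 = 173.7425 kg/day
Removed = Load_in * eff / 100 = 173.7425 * 91.6310 / 100 = 159.2020 kg/day
Load_out = Load_in - Removed = 173.7425 - 159.2020 = 14.5405 kg/day


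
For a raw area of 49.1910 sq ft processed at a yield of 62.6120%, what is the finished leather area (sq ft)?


Formula: finished = raw * yield / 100
Substituting: finished = 49.1910 * 62.6120 / 100
Result: 30.7995 sq ft


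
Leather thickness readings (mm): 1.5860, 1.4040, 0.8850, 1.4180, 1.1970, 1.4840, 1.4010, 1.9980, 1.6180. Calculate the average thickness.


Formula: Average = sum / n
Substituting: Average = 12.9910 / 9
Result: 1.4434 mm


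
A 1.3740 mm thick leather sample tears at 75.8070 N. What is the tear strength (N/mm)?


Formula: Tear strength = force / thickness
Substituting: Tear strength = 75.8070 / 1.3740
Result: 55.1725 N/mm


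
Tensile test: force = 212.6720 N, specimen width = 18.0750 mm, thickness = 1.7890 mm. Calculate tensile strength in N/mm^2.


Formula: TS = force / (width * thickness)
Substituting: TS = 212.6720 / (18.0750 * 1.7890)
Result: 6.5769 N/mm^2


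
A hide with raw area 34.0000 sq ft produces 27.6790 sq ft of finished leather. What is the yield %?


Formula: Yield = finished / raw * 100
Substituting: Yield = 27.6790 / 34.0000 * 100
Result: 81.4088 %


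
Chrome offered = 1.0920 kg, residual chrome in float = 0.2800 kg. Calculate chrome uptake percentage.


Formula: Uptake = (offered - residual) / offered * 100
Substituting: Uptake = (1.0920 - 0.2800) / 1.0920 * 100
Result: 74.3590 %


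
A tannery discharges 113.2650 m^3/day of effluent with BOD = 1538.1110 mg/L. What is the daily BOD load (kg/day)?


Formula: BOD_load = volume * conc / 1000
Substituting: BOD_load = 113.2650 * 1538.1110 / 1000
Result: 174.2141 kg/day


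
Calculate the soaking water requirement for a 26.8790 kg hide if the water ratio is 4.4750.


Formula: Water = hide_weight * ratio
Substituting: Water = 26.8790 * 4.4750
Result: 120.2835 kg


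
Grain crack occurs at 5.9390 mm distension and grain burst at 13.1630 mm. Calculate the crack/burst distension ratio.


Formula: Ratio = crack / burst
Substituting: Ratio = 5.9390 / 13.1630
Result: 0.4512


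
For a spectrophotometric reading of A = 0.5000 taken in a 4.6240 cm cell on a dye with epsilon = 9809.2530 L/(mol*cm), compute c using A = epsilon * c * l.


Formula: c = A / (epsilon * l)
Substituting: c = 0.5000 / (9809.2530 * 4.6240)
Result: 1.1023e-05 mol/L


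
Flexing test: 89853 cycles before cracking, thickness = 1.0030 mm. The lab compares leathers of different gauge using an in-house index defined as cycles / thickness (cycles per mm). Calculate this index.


Formula: Index = cycles / thickness
Substituting: Index = 89853 / 1.0030
Result: 89584.2473 cycles/mm


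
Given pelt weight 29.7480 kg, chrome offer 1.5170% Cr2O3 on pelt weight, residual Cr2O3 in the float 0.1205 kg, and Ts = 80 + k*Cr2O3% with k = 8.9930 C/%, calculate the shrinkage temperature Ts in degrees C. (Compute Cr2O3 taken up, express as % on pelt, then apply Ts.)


Offered = pelt * offer_pct / 100 = 29.7480 * 1.5170 / 100 = 0.4513 kg
Uptake = offered - residual = 0.4513 - 0.1205 = 0.3308 kg
Cr2O3% on pelt = uptake / pelt * 100 = 0.3308 / 29.7480 * 100 = 1.1119 %
Ts = 80 + k * Cr2O3% = 80 + 8.9930 * 1.1119 = 89.9996 C


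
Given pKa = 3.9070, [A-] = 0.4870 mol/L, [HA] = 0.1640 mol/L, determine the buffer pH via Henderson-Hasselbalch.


ratio = [A-] / [HA] = 0.4870 / 0.1640 = 2.9695
log10(ratio) = 0.4727
pH = pKa + log10(ratio) = 3.9070 + 0.4727 = 4.3797


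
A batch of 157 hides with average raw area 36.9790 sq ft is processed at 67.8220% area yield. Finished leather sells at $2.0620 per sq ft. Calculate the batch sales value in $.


Raw_total = N * avg_area = 157 * 36.9790 = 5805.7030 sq ft
Finished = Raw_total * yield / 100 = 5805.7030 * 67.8220 / 100 = 3937.5439 sq ft
Value = Finished * price = 3937.5439 * 2.0620 = 8119.2155 $


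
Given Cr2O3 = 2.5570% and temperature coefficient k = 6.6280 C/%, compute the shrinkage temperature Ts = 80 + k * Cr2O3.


Formula: Ts = 80 + k * Cr2O3
Substituting: Ts = 80 + 6.6280 * 2.5570
Result: 96.9478 C


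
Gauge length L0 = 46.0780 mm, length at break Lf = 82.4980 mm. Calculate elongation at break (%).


Formula: Elongation = (Lf - L0) / L0 * 100
Substituting: Elongation = (82.4980 - 46.0780) / 46.0780 * 100
Result: 79.0399 %


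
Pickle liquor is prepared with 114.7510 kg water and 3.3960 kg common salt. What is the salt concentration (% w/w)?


Formula: Conc = salt / (water + salt) * 100
Substituting: Conc = 3.3960 / (114.7510 + 3.3960) * 100
Result: 2.8744 %


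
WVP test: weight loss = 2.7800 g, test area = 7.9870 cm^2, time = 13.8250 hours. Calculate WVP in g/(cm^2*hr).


Formula: WVP = loss / (area * time)
Substituting: WVP = 2.7800 / (7.9870 * 13.8250)
Result: 0.0251765 g/(cm^2*hr)


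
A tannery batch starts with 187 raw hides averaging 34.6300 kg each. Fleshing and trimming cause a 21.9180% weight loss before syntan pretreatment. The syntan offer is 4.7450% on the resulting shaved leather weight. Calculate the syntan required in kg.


Total_raw = N * avg_wt = 187 * 34.6300 = 6475.8100 kg
Substrate = Total_raw * (1 - loss/100) = 6475.8100 * (1 - 21.9180/100) = 5056.4420 kg
Syntan = Substrate * pct / 100 = 5056.4420 * 4.7450 / 100 = 239.9282 kg


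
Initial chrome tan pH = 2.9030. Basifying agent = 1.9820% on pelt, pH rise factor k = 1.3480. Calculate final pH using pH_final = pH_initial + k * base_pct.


Formula: pH_final = pH_initial + k * base_pct
Substituting: pH_final = 2.9030 + 1.3480 * 1.9820
Result: 5.5747


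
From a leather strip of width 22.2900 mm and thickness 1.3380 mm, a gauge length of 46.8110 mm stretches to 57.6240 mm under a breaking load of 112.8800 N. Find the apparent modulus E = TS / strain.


TS = F / (w * t) = 112.8800 / (22.2900 * 1.3380) = 3.7849 N/mm^2
strain = (Lf - L0) / L0 = (57.6240 - 46.8110) / 46.8110 = 0.2310
E = TS / strain = 3.7849 / 0.2310 = 16.3852 N/mm^2


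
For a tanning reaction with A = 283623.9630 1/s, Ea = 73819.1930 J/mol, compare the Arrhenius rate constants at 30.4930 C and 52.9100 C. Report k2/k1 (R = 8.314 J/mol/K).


T1 = 30.4930 + 273.15 = 303.6430 K; T2 = 52.9100 + 273.15 = 326.0600 K
k1 = A * exp(-Ea/(R*T1)) = 283623.9630 * exp(-73819.1930/(8.314*303.6430)) = 5.6680e-08 1/s
k2 = A * exp(-Ea/(R*T2)) = 283623.9630 * exp(-73819.1930/(8.314*326.0600)) = 4.2318e-07 1/s
k2/k1 = 4.2318e-07 / 5.6680e-08 = 7.4661


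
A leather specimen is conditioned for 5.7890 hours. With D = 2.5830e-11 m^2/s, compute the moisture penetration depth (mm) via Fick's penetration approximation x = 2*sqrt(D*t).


t = 5.7890 hr * 3600 = 20840.4000 s
D * t = 2.5830e-11 * 20840.4000 = 5.3831e-07
x = 2 * sqrt(D*t) = 2 * sqrt(5.3831e-07) = 0.00146739 m = 1.4674 mm


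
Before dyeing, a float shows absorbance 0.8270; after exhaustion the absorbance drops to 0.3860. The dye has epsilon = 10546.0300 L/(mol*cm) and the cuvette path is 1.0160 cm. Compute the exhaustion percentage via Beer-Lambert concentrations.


c_initial = A_i / (epsilon * l) = 0.8270 / (10546.0300 * 1.0160) = 7.7183e-05 mol/L
c_final = A_f / (epsilon * l) = 0.3860 / (10546.0300 * 1.0160) = 3.6025e-05 mol/L
Exhaustion = (c_initial - c_final) / c_initial * 100 = (7.7183e-05 - 3.6025e-05) / 7.7183e-05 * 100 = 53.3253 %


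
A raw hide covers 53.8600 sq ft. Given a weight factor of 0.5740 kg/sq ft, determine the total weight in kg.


Formula: Weight = area * weight_per_sqft
Substituting: Weight = 53.8600 * 0.5740
Result: 30.9156 kg


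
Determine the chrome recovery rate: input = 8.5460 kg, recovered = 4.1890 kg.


Formula: Recovery = recovered / input * 100
Substituting: Recovery = 4.1890 / 8.5460 * 100
Result: 49.0171 %


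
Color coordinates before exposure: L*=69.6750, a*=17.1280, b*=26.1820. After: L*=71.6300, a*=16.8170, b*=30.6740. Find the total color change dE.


dL = 1.9550, da = -0.3110, db = 4.4920
dE = sqrt(1.9550^2 + (-0.3110)^2 + 4.4920^2) = 4.9089


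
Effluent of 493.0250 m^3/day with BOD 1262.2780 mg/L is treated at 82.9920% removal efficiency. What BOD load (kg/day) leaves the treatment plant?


Load_in = volume * conc / 1000 = 493.0250 * 1262.2780 / 1000 = 622.3346 kg/day
Removed = Load_in * eff / 100 = 622.3346 * 82.9920 / 100 = 516.4879 kg/day
Load_out = Load_in - Removed = 622.3346 - 516.4879 = 105.8467 kg/day


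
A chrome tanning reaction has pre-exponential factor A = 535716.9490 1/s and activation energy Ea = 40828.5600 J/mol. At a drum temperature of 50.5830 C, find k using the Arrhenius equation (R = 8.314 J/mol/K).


T_K = T_C + 273.15 = 50.5830 + 273.15 = 323.7330 K
exponent = -Ea / (R * T_K) = -40828.5600 / (8.314 * 323.7330) = -15.1694
k = A * exp(exponent) = 535716.9490 * exp(-15.1694) = 0.1383 1/s


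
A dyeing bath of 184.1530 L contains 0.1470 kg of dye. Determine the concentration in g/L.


Formula: Conc = dye_mass(kg) / volume(L) * 1000
Substituting: Conc = 0.1470 / 184.1530 * 1000
Result: 0.7982 g/L


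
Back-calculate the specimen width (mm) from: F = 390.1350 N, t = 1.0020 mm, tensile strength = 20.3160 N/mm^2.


Formula: w = F / (TS * t)
Substituting: w = 390.1350 / (20.3160 * 1.0020)
Result: 19.1650 mm


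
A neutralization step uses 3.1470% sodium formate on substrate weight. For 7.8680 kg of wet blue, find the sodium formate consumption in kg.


Formula: Neutralizer = substrate * pct / 100
Substituting: Neutralizer = 7.8680 * 3.1470 / 100
Result: 0.2476 kg


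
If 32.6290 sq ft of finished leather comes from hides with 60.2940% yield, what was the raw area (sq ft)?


Formula: raw = finished * 100 / yield
Substituting: raw = 32.6290 * 100 / 60.2940
Result: 54.1165 sq ft


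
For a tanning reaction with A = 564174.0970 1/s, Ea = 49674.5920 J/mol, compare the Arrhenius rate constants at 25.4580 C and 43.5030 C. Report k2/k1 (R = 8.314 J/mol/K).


T1 = 25.4580 + 273.15 = 298.6080 K; T2 = 43.5030 + 273.15 = 316.6530 K
k1 = A * exp(-Ea/(R*T1)) = 564174.0970 * exp(-49674.5920/(8.314*298.6080)) = 0.00115257 1/s
k2 = A * exp(-Ea/(R*T2)) = 564174.0970 * exp(-49674.5920/(8.314*316.6530)) = 0.00360467 1/s
k2/k1 = 0.00360467 / 0.00115257 = 3.1275


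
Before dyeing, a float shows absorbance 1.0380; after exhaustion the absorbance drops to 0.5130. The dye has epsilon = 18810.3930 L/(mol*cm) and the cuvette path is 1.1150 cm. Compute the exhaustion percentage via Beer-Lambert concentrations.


c_initial = A_i / (epsilon * l) = 1.0380 / (18810.3930 * 1.1150) = 4.9491e-05 mol/L
c_final = A_f / (epsilon * l) = 0.5130 / (18810.3930 * 1.1150) = 2.4459e-05 mol/L
Exhaustion = (c_initial - c_final) / c_initial * 100 = (4.9491e-05 - 2.4459e-05) / 4.9491e-05 * 100 = 50.5780 %


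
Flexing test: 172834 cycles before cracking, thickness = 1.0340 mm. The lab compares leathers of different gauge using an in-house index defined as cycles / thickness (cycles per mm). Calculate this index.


Formula: Index = cycles / thickness
Substituting: Index = 172834 / 1.0340
Result: 167150.8704 cycles/mm


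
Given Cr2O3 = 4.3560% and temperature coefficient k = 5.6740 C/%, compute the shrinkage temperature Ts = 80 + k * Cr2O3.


Formula: Ts = 80 + k * Cr2O3
Substituting: Ts = 80 + 5.6740 * 4.3560
Result: 104.7159 C


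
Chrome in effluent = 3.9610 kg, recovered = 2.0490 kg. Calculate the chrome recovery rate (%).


Formula: Recovery = recovered / input * 100
Substituting: Recovery = 2.0490 / 3.9610 * 100
Result: 51.7294 %


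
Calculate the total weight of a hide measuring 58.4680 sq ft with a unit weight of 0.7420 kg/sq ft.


Formula: Weight = area * weight_per_sqft
Substituting: Weight = 58.4680 * 0.7420
Result: 43.3833 kg


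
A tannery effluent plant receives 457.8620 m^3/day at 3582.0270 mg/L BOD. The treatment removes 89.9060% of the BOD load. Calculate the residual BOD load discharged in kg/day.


Load_in = volume * conc / 1000 = 457.8620 * 3582.0270 / 1000 = 1640.0740 kg/day
Removed = Load_in * eff / 100 = 1640.0740 * 89.9060 / 100 = 1474.5250 kg/day
Load_out = Load_in - Removed = 1640.0740 - 1474.5250 = 165.5491 kg/day


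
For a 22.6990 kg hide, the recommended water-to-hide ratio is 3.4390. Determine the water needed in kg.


Formula: Water = hide_weight * ratio
Substituting: Water = 22.6990 * 3.4390
Result: 78.0619 kg


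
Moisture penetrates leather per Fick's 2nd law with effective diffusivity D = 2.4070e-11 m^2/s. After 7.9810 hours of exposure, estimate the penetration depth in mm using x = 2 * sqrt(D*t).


t = 7.9810 hr * 3600 = 28731.6000 s
D * t = 2.4070e-11 * 28731.6000 = 6.9157e-07
x = 2 * sqrt(D*t) = 2 * sqrt(6.9157e-07) = 0.00166321 m = 1.6632 mm


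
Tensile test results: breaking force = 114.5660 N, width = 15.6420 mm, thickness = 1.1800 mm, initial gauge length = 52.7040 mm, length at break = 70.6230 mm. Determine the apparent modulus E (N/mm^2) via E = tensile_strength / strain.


TS = F / (w * t) = 114.5660 / (15.6420 * 1.1800) = 6.2070 N/mm^2
strain = (Lf - L0) / L0 = (70.6230 - 52.7040) / 52.7040 = 0.3400
E = TS / strain = 6.2070 / 0.3400 = 18.2562 N/mm^2
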